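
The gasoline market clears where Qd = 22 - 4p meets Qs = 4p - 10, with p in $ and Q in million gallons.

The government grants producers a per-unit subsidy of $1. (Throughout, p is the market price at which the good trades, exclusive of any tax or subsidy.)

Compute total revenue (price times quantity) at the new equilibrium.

28

Initially, 22 - 4p = 4p - 10, so 32 = 8p and p = 4, Q = 6.
Since sellers receive the price plus the subsidy, the effective supply curve becomes Qs = 4p - 6.
Setting them equal: 22 - 4p = 4p - 6 → 28 = 8p, so p = 3.5 and Q = 8.
New expenditure = 3.5 × 8 = 28.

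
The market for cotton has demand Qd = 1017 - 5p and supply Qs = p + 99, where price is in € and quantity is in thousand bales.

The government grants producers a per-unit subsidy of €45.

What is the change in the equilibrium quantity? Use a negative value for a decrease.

+37.5

Original equilibrium: 1017 - 5p = p + 99 gives 918 = 6p, so p = 153 and Q = 252.
Since sellers receive the price plus the subsidy, the effective supply curve becomes Qs = p + 144.
Equate the new curves: 1017 - 5p = p + 144, giving 873 = 6p, p = 145.5, Q = 289.5.
ΔQ = 289.5 − 252 = +37.5.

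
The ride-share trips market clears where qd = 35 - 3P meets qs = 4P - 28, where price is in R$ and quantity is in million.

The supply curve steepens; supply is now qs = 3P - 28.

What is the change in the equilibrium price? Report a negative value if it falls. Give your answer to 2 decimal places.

Solve the original market: 35 - 3P = 4P - 28, hence P = 9 and q = 8.
After the shift, demand is qd = 35 - 3P and supply is qs = 3P - 28.
Clearing the new market: 35 - 3P = 3P - 28, so P = 10.5 and q = 3.5.
ΔP = 10.5 − 9 = +1.50.

+1.50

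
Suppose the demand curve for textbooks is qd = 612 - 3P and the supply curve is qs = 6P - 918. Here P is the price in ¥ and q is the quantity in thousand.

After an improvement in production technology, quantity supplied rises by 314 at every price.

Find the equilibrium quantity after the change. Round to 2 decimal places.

206.67

Solve the original market: 612 - 3P = 6P - 918, hence P = 170 and q = 102.
With the change applied: demand qd = 612 - 3P, supply qs = 6P - 604.
New equilibrium: 612 - 3P = 6P - 604 ⇒ 1216 = 9P ⇒ P = 1216/9 ≈ 135.1111, q = 620/3 ≈ 206.6667.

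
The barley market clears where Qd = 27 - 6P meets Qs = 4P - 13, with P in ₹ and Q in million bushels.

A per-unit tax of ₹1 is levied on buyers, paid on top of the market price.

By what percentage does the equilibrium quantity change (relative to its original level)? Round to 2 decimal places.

Solve the original market: 27 - 6P = 4P - 13, hence P = 4 and Q = 3.
Since buyers pay the price plus the tax, the effective demand curve becomes Qd = 21 - 6P.
Equate the new curves: 21 - 6P = 4P - 13, giving 34 = 10P, P = 3.4, Q = 0.6.
%ΔQ = (0.6 − 3) / 3 × 100 = -80.00%.

-80.00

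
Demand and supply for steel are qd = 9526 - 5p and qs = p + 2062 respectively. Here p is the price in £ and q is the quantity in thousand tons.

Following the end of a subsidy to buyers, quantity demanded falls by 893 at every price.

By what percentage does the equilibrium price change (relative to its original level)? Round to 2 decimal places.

Initially, 9526 - 5p = p + 2062, so 7464 = 6p and p = 1244, q = 3306.
The shock moves the curves to qd = 8633 - 5p and qs = p + 2062.
Clearing the new market: 8633 - 5p = p + 2062, so p = 6571/6 ≈ 1095.1667 and q = 18943/6 ≈ 3157.1667.
%Δp = (1095.1667 − 1244) / 1244 × 100 = -11.96%.

-11.96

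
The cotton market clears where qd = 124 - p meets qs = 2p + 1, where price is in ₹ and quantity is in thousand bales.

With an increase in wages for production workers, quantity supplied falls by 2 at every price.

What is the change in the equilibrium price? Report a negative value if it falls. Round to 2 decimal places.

Solve the original market: 124 - p = 2p + 1, hence p = 41 and q = 83.
The shock moves the curves to qd = 124 - p and qs = 2p - 1.
Setting them equal: 124 - p = 2p - 1 → 125 = 3p, so p = 125/3 ≈ 41.6667 and q = 247/3 ≈ 82.3333.
Δp = 41.6667 − 41 = +0.67.

+0.67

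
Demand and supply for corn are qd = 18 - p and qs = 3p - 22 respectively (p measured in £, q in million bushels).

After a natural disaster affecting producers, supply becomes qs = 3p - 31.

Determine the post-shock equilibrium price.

12.25

Initially, 18 - p = 3p - 22, so 40 = 4p and p = 10, q = 8.
With the change applied: demand qd = 18 - p, supply qs = 3p - 31.
New equilibrium: 18 - p = 3p - 31 ⇒ 49 = 4p ⇒ p = 12.25, q = 5.75.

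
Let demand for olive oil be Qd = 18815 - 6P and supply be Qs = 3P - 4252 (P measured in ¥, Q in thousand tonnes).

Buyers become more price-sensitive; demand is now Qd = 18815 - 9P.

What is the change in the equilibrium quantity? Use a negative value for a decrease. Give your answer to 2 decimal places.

Solve the original market: 18815 - 6P = 3P - 4252, hence P = 2563 and Q = 3437.
The new curves are Qd = 18815 - 9P (demand) and Qs = 3P - 4252 (supply).
Equate the new curves: 18815 - 9P = 3P - 4252, giving 23067 = 12P, P = 1922.25, Q = 1514.75.
ΔQ = 1514.75 − 3437 = -1922.25.

-1922.25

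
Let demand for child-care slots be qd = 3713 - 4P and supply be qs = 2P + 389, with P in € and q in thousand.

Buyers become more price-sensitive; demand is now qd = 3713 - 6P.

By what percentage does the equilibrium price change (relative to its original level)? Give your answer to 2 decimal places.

-25.00

Original equilibrium: 3713 - 4P = 2P + 389 gives 3324 = 6P, so P = 554 and q = 1497.
With the change applied: demand qd = 3713 - 6P, supply qs = 2P + 389.
Setting them equal: 3713 - 6P = 2P + 389 → 3324 = 8P, so P = 415.5 and q = 1220.
%ΔP = (415.5 − 554) / 554 × 100 = -25.00%.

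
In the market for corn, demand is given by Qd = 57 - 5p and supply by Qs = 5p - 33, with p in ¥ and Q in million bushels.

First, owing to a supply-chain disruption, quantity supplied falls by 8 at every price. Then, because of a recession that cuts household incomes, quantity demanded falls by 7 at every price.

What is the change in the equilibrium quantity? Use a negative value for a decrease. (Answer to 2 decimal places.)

Before the shock: 57 - 5p = 5p - 33 ⇒ 90 = 10p ⇒ p = 9, Q = 12.
The shock moves the curves to Qd = 50 - 5p and Qs = 5p - 41.
Equate the new curves: 50 - 5p = 5p - 41, giving 91 = 10p, p = 9.1, Q = 4.5.
ΔQ = 4.5 − 12 = -7.50.

-7.50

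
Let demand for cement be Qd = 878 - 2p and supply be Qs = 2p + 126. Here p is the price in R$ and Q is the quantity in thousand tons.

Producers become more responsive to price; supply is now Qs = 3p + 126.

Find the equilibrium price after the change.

Solve the original market: 878 - 2p = 2p + 126, hence p = 188 and Q = 502.
After the shift, demand is Qd = 878 - 2p and supply is Qs = 3p + 126.
Equate the new curves: 878 - 2p = 3p + 126, giving 752 = 5p, p = 150.4, Q = 577.2.

150.4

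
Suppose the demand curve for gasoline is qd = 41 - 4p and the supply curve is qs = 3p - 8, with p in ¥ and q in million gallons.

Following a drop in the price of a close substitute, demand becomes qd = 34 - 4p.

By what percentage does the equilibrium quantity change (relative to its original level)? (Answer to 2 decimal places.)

-23.08

Original equilibrium: 41 - 4p = 3p - 8 gives 49 = 7p, so p = 7 and q = 13.
The shock moves the curves to qd = 34 - 4p and qs = 3p - 8.
Clearing the new market: 34 - 4p = 3p - 8, so p = 6 and q = 10.
%Δq = (10 − 13) / 13 × 100 = -23.08%.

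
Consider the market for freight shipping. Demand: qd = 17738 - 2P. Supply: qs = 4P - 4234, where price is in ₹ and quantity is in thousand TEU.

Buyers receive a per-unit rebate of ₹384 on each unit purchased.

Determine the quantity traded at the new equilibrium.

10926

Solve the original market: 17738 - 2P = 4P - 4234, hence P = 3662 and q = 10414.
Since buyers' out-of-pocket price is the market price minus the rebate, the effective demand curve becomes qd = 18506 - 2P.
Equate the new curves: 18506 - 2P = 4P - 4234, giving 22740 = 6P, P = 3790, q = 10926.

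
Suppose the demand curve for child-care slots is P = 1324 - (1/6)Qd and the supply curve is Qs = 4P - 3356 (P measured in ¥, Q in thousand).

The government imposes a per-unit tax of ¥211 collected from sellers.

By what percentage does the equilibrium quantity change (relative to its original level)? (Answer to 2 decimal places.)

-43.51

Solve the original market: 7944 - 6P = 4P - 3356, hence P = 1130 and Q = 1164.
Since sellers keep the price net of the tax, the effective supply curve becomes Qs = 4P - 4200.
Clearing the new market: 7944 - 6P = 4P - 4200, so P = 1214.4 and Q = 657.6.
%ΔQ = (657.6 − 1164) / 1164 × 100 = -43.51%.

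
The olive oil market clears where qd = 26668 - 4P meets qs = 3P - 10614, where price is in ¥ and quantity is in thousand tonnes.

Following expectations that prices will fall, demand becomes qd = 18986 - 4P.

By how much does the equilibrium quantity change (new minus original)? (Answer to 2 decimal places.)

-3292.29

Initially, 26668 - 4P = 3P - 10614, so 37282 = 7P and P = 5326, q = 5364.
The new curves are qd = 18986 - 4P (demand) and qs = 3P - 10614 (supply).
Setting them equal: 18986 - 4P = 3P - 10614 → 29600 = 7P, so P = 29600/7 ≈ 4228.5714 and q = 14502/7 ≈ 2071.7143.
Δq = 2071.7143 − 5364 = -3292.29.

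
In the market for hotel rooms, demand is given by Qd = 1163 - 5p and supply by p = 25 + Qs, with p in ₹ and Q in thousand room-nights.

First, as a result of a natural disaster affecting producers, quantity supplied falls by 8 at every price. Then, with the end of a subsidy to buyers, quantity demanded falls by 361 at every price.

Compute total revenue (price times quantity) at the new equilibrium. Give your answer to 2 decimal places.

Initially, 1163 - 5p = p - 25, so 1188 = 6p and p = 198, Q = 173.
With the change applied: demand Qd = 802 - 5p, supply Qs = p - 33.
Equate the new curves: 802 - 5p = p - 33, giving 835 = 6p, p = 835/6 ≈ 139.1667, Q = 637/6 ≈ 106.1667.
New expenditure = 139.1667 × 106.1667 = 14774.86.

14774.86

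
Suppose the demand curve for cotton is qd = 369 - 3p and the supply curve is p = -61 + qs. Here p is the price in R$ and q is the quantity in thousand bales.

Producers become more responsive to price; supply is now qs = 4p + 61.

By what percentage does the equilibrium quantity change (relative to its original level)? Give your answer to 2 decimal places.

Solve the original market: 369 - 3p = p + 61, hence p = 77 and q = 138.
The new curves are qd = 369 - 3p (demand) and qs = 4p + 61 (supply).
Clearing the new market: 369 - 3p = 4p + 61, so p = 44 and q = 237.
%Δq = (237 − 138) / 138 × 100 = +71.74%.

+71.74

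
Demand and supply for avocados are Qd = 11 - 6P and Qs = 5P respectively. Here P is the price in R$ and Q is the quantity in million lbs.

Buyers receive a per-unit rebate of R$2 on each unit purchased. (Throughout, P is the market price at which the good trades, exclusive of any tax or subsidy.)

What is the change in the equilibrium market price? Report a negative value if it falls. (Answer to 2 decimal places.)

Original equilibrium: 11 - 6P = 5P gives 11 = 11P, so P = 1 and Q = 5.
Since buyers' out-of-pocket price is the market price minus the rebate, the effective demand curve becomes Qd = 23 - 6P.
Clearing the new market: 23 - 6P = 5P, so P = 23/11 ≈ 2.0909 and Q = 115/11 ≈ 10.4545.
ΔP = 2.0909 − 1 = +1.09.

+1.09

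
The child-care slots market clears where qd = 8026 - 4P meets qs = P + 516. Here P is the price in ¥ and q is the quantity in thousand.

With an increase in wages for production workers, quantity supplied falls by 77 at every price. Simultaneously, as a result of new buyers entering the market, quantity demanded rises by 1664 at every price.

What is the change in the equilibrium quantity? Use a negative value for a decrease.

Original equilibrium: 8026 - 4P = P + 516 gives 7510 = 5P, so P = 1502 and q = 2018.
After the shift, demand is qd = 9690 - 4P and supply is qs = P + 439.
Setting them equal: 9690 - 4P = P + 439 → 9251 = 5P, so P = 1850.2 and q = 2289.2.
Δq = 2289.2 − 2018 = +271.2.

+271.2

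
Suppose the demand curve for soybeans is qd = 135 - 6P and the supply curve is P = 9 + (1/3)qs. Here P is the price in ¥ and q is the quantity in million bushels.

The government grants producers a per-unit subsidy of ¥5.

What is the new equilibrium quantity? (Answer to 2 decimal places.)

37.00

Solve the original market: 135 - 6P = 3P - 27, hence P = 18 and q = 27.
Since sellers receive the price plus the subsidy, the effective supply curve becomes qs = 3P - 12.
Setting them equal: 135 - 6P = 3P - 12 → 147 = 9P, so P = 49/3 ≈ 16.3333 and q = 37.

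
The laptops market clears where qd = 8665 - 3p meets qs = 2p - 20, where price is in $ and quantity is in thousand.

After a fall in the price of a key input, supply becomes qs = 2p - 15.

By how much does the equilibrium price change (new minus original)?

-1

Solve the original market: 8665 - 3p = 2p - 20, hence p = 1737 and q = 3454.
With the change applied: demand qd = 8665 - 3p, supply qs = 2p - 15.
New equilibrium: 8665 - 3p = 2p - 15 ⇒ 8680 = 5p ⇒ p = 1736, q = 3457.
Δp = 1736 − 1737 = -1.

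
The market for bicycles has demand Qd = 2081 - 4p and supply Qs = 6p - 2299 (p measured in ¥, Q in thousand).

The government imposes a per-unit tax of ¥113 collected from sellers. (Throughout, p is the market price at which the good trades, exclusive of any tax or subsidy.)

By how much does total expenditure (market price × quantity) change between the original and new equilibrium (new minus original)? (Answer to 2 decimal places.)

Initially, 2081 - 4p = 6p - 2299, so 4380 = 10p and p = 438, Q = 329.
Since sellers keep the price net of the tax, the effective supply curve becomes Qs = 6p - 2977.
New equilibrium: 2081 - 4p = 6p - 2977 ⇒ 5058 = 10p ⇒ p = 505.8, Q = 57.8.
Expenditure moves from 438×329 = 144102 to 505.8×57.8 = 29235.24; change = -114866.76.

-114866.76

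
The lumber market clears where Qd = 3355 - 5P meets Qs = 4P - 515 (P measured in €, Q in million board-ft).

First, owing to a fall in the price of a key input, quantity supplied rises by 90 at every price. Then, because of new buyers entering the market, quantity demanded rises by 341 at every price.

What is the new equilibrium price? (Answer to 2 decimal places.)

Solve the original market: 3355 - 5P = 4P - 515, hence P = 430 and Q = 1205.
The shock moves the curves to Qd = 3696 - 5P and Qs = 4P - 425.
Equate the new curves: 3696 - 5P = 4P - 425, giving 4121 = 9P, P = 4121/9 ≈ 457.8889, Q = 12659/9 ≈ 1406.5556.

457.89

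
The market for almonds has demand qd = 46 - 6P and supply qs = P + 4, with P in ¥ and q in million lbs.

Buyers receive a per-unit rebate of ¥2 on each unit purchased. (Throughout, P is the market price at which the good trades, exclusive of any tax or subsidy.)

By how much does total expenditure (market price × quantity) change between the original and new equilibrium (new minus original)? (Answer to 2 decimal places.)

Original equilibrium: 46 - 6P = P + 4 gives 42 = 7P, so P = 6 and q = 10.
Since buyers' out-of-pocket price is the market price minus the rebate, the effective demand curve becomes qd = 58 - 6P.
Clearing the new market: 58 - 6P = P + 4, so P = 54/7 ≈ 7.7143 and q = 82/7 ≈ 11.7143.
Expenditure moves from 6×10 = 60 to 7.7143×11.7143 = 90.3673; change = +30.37.

+30.37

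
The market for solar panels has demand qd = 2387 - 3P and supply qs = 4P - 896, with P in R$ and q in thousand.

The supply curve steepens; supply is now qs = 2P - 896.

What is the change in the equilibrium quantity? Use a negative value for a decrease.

Initially, 2387 - 3P = 4P - 896, so 3283 = 7P and P = 469, q = 980.
With the change applied: demand qd = 2387 - 3P, supply qs = 2P - 896.
Equate the new curves: 2387 - 3P = 2P - 896, giving 3283 = 5P, P = 656.6, q = 417.2.
Δq = 417.2 − 980 = -562.8.

-562.8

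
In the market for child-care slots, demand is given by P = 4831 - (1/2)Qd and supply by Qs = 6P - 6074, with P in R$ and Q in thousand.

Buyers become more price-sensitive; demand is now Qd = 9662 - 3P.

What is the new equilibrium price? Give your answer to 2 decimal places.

1748.44

Initially, 9662 - 2P = 6P - 6074, so 15736 = 8P and P = 1967, Q = 5728.
With the change applied: demand Qd = 9662 - 3P, supply Qs = 6P - 6074.
Clearing the new market: 9662 - 3P = 6P - 6074, so P = 15736/9 ≈ 1748.4444 and Q = 13250/3 ≈ 4416.6667.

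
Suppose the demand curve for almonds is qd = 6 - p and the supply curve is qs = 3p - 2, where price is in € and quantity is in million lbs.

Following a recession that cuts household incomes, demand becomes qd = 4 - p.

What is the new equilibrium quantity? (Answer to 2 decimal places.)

2.50

Original equilibrium: 6 - p = 3p - 2 gives 8 = 4p, so p = 2 and q = 4.
The new curves are qd = 4 - p (demand) and qs = 3p - 2 (supply).
New equilibrium: 4 - p = 3p - 2 ⇒ 6 = 4p ⇒ p = 1.5, q = 2.5.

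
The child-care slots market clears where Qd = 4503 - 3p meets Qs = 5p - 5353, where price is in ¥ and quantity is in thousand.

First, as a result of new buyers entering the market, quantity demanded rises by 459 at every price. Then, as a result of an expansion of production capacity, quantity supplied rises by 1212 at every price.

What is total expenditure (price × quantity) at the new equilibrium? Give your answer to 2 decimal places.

1761857.20

Original equilibrium: 4503 - 3p = 5p - 5353 gives 9856 = 8p, so p = 1232 and Q = 807.
The new curves are Qd = 4962 - 3p (demand) and Qs = 5p - 4141 (supply).
Setting them equal: 4962 - 3p = 5p - 4141 → 9103 = 8p, so p = 1137.875 and Q = 1548.375.
New expenditure = 1137.875 × 1548.375 = 1761857.20.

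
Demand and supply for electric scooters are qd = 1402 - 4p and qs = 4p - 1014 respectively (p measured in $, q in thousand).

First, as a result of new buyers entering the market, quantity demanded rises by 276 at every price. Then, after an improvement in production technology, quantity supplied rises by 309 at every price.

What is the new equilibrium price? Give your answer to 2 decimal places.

Solve the original market: 1402 - 4p = 4p - 1014, hence p = 302 and q = 194.
The shock moves the curves to qd = 1678 - 4p and qs = 4p - 705.
Setting them equal: 1678 - 4p = 4p - 705 → 2383 = 8p, so p = 297.875 and q = 486.5.

297.88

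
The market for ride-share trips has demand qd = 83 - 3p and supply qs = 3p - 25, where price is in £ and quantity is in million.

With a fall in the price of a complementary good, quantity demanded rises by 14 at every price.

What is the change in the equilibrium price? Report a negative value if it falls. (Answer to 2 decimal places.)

+2.33

Initially, 83 - 3p = 3p - 25, so 108 = 6p and p = 18, q = 29.
After the shift, demand is qd = 97 - 3p and supply is qs = 3p - 25.
Setting them equal: 97 - 3p = 3p - 25 → 122 = 6p, so p = 61/3 ≈ 20.3333 and q = 36.
Δp = 20.3333 − 18 = +2.33.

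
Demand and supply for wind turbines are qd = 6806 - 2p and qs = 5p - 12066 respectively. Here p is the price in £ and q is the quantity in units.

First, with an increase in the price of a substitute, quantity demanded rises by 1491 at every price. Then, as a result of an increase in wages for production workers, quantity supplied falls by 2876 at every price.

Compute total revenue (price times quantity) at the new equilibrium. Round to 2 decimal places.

5501951.82

Solve the original market: 6806 - 2p = 5p - 12066, hence p = 2696 and q = 1414.
The new curves are qd = 8297 - 2p (demand) and qs = 5p - 14942 (supply).
New equilibrium: 8297 - 2p = 5p - 14942 ⇒ 23239 = 7p ⇒ p = 23239/7 ≈ 3319.8571, q = 11601/7 ≈ 1657.2857.
New expenditure = 3319.8571 × 1657.2857 = 5501951.82.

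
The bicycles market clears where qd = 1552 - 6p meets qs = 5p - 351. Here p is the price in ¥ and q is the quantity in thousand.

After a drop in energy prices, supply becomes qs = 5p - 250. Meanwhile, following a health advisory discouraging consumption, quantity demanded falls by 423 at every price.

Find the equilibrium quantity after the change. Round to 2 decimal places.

376.82

Solve the original market: 1552 - 6p = 5p - 351, hence p = 173 and q = 514.
With the change applied: demand qd = 1129 - 6p, supply qs = 5p - 250.
New equilibrium: 1129 - 6p = 5p - 250 ⇒ 1379 = 11p ⇒ p = 1379/11 ≈ 125.3636, q = 4145/11 ≈ 376.8182.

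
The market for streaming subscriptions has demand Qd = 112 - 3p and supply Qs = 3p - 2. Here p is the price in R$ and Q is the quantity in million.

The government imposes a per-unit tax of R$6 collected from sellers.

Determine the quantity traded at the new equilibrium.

Original equilibrium: 112 - 3p = 3p - 2 gives 114 = 6p, so p = 19 and Q = 55.
Since sellers keep the price net of the tax, the effective supply curve becomes Qs = 3p - 20.
Equate the new curves: 112 - 3p = 3p - 20, giving 132 = 6p, p = 22, Q = 46.

46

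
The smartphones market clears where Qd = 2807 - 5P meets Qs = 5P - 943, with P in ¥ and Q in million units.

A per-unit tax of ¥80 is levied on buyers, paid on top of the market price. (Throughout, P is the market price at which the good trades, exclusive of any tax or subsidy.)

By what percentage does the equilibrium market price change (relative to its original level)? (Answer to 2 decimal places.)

-10.67

Original equilibrium: 2807 - 5P = 5P - 943 gives 3750 = 10P, so P = 375 and Q = 932.
Since buyers pay the price plus the tax, the effective demand curve becomes Qd = 2407 - 5P.
Setting them equal: 2407 - 5P = 5P - 943 → 3350 = 10P, so P = 335 and Q = 732.
%ΔP = (335 − 375) / 375 × 100 = -10.67%.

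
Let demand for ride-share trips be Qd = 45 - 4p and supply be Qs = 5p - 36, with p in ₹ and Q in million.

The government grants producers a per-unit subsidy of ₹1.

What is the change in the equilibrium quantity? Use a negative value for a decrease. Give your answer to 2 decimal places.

+2.22

Before the shock: 45 - 4p = 5p - 36 ⇒ 81 = 9p ⇒ p = 9, Q = 9.
Since sellers receive the price plus the subsidy, the effective supply curve becomes Qs = 5p - 31.
New equilibrium: 45 - 4p = 5p - 31 ⇒ 76 = 9p ⇒ p = 76/9 ≈ 8.4444, Q = 101/9 ≈ 11.2222.
ΔQ = 11.2222 − 9 = +2.22.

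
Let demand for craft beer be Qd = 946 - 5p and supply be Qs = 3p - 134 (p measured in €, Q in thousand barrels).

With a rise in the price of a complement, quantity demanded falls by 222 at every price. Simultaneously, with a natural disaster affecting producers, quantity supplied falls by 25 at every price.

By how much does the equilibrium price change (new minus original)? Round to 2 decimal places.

Solve the original market: 946 - 5p = 3p - 134, hence p = 135 and Q = 271.
After the shift, demand is Qd = 724 - 5p and supply is Qs = 3p - 159.
Clearing the new market: 724 - 5p = 3p - 159, so p = 110.375 and Q = 172.125.
Δp = 110.375 − 135 = -24.63.

-24.63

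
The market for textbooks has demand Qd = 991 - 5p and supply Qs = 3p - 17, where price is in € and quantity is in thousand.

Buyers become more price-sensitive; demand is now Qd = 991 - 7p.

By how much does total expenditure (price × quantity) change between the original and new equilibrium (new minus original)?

Initially, 991 - 5p = 3p - 17, so 1008 = 8p and p = 126, Q = 361.
With the change applied: demand Qd = 991 - 7p, supply Qs = 3p - 17.
Clearing the new market: 991 - 7p = 3p - 17, so p = 100.8 and Q = 285.4.
Expenditure moves from 126×361 = 45486 to 100.8×285.4 = 28768.32; change = -16717.68.

-16717.68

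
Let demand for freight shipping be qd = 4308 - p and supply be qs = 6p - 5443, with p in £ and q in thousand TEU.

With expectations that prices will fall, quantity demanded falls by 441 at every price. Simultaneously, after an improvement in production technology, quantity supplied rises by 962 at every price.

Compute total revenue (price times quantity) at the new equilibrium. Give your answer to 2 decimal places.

Initially, 4308 - p = 6p - 5443, so 9751 = 7p and p = 1393, q = 2915.
After the shift, demand is qd = 3867 - p and supply is qs = 6p - 4481.
New equilibrium: 3867 - p = 6p - 4481 ⇒ 8348 = 7p ⇒ p = 8348/7 ≈ 1192.5714, q = 18721/7 ≈ 2674.4286.
New expenditure = 1192.5714 × 2674.4286 = 3189447.10.

3189447.10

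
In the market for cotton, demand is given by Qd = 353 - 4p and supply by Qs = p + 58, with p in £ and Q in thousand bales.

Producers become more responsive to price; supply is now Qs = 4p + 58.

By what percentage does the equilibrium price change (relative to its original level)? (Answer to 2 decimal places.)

Before the shock: 353 - 4p = p + 58 ⇒ 295 = 5p ⇒ p = 59, Q = 117.
The shock moves the curves to Qd = 353 - 4p and Qs = 4p + 58.
Equate the new curves: 353 - 4p = 4p + 58, giving 295 = 8p, p = 36.875, Q = 205.5.
%Δp = (36.875 − 59) / 59 × 100 = -37.50%.

-37.50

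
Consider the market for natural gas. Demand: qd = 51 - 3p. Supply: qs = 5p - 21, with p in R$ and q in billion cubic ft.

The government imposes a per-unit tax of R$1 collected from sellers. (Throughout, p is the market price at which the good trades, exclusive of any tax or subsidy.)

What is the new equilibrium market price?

9.625

Original equilibrium: 51 - 3p = 5p - 21 gives 72 = 8p, so p = 9 and q = 24.
Since sellers keep the price net of the tax, the effective supply curve becomes qs = 5p - 26.
New equilibrium: 51 - 3p = 5p - 26 ⇒ 77 = 8p ⇒ p = 9.625, q = 22.125.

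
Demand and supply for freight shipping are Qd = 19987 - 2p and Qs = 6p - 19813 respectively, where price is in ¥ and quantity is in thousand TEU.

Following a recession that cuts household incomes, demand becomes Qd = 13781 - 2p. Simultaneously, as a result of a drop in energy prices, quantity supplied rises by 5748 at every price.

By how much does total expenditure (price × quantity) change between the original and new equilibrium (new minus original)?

Initially, 19987 - 2p = 6p - 19813, so 39800 = 8p and p = 4975, Q = 10037.
After the shift, demand is Qd = 13781 - 2p and supply is Qs = 6p - 14065.
Equate the new curves: 13781 - 2p = 6p - 14065, giving 27846 = 8p, p = 3480.75, Q = 6819.5.
Expenditure moves from 4975×10037 = 49934075 to 3480.75×6819.5 = 23736974.625; change = -26197100.375.

-26197100.375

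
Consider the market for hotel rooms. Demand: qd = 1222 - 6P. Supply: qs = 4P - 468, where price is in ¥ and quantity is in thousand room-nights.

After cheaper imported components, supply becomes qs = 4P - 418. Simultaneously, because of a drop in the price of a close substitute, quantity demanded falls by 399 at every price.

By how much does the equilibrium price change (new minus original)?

-44.9

Solve the original market: 1222 - 6P = 4P - 468, hence P = 169 and q = 208.
With the change applied: demand qd = 823 - 6P, supply qs = 4P - 418.
New equilibrium: 823 - 6P = 4P - 418 ⇒ 1241 = 10P ⇒ P = 124.1, q = 78.4.
ΔP = 124.1 − 169 = -44.9.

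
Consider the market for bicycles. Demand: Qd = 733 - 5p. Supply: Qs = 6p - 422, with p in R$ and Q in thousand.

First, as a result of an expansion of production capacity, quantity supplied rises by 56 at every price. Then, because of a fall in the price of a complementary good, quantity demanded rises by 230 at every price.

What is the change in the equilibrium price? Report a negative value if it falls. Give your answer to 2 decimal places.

Original equilibrium: 733 - 5p = 6p - 422 gives 1155 = 11p, so p = 105 and Q = 208.
The shock moves the curves to Qd = 963 - 5p and Qs = 6p - 366.
New equilibrium: 963 - 5p = 6p - 366 ⇒ 1329 = 11p ⇒ p = 1329/11 ≈ 120.8182, Q = 3948/11 ≈ 358.9091.
Δp = 120.8182 − 105 = +15.82.

+15.82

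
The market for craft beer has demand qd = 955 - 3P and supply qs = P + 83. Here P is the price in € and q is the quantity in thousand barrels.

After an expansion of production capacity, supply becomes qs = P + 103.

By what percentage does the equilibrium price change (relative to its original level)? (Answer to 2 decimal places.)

Before the shock: 955 - 3P = P + 83 ⇒ 872 = 4P ⇒ P = 218, q = 301.
The new curves are qd = 955 - 3P (demand) and qs = P + 103 (supply).
Equate the new curves: 955 - 3P = P + 103, giving 852 = 4P, P = 213, q = 316.
%ΔP = (213 − 218) / 218 × 100 = -2.29%.

-2.29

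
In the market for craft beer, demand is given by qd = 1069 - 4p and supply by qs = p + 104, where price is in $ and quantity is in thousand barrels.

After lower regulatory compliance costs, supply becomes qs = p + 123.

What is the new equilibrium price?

Solve the original market: 1069 - 4p = p + 104, hence p = 193 and q = 297.
After the shift, demand is qd = 1069 - 4p and supply is qs = p + 123.
New equilibrium: 1069 - 4p = p + 123 ⇒ 946 = 5p ⇒ p = 189.2, q = 312.2.

189.2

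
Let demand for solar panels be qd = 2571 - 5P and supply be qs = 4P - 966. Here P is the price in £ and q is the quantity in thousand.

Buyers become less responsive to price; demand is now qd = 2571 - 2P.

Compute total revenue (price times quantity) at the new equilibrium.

820584

Before the shock: 2571 - 5P = 4P - 966 ⇒ 3537 = 9P ⇒ P = 393, q = 606.
The new curves are qd = 2571 - 2P (demand) and qs = 4P - 966 (supply).
Equate the new curves: 2571 - 2P = 4P - 966, giving 3537 = 6P, P = 589.5, q = 1392.
New expenditure = 589.5 × 1392 = 820584.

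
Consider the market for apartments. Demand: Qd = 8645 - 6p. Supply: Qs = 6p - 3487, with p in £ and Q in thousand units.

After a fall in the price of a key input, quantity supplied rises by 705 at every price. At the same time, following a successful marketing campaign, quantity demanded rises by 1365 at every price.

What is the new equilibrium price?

1066

Original equilibrium: 8645 - 6p = 6p - 3487 gives 12132 = 12p, so p = 1011 and Q = 2579.
The shock moves the curves to Qd = 10010 - 6p and Qs = 6p - 2782.
Equate the new curves: 10010 - 6p = 6p - 2782, giving 12792 = 12p, p = 1066, Q = 3614.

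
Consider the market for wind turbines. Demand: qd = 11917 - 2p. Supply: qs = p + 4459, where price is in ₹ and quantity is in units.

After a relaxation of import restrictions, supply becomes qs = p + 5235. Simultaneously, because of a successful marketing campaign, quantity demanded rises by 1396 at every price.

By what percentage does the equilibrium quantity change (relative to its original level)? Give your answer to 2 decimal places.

+14.15

Solve the original market: 11917 - 2p = p + 4459, hence p = 2486 and q = 6945.
The shock moves the curves to qd = 13313 - 2p and qs = p + 5235.
Clearing the new market: 13313 - 2p = p + 5235, so p = 8078/3 ≈ 2692.6667 and q = 23783/3 ≈ 7927.6667.
%Δq = (7927.6667 − 6945) / 6945 × 100 = +14.15%.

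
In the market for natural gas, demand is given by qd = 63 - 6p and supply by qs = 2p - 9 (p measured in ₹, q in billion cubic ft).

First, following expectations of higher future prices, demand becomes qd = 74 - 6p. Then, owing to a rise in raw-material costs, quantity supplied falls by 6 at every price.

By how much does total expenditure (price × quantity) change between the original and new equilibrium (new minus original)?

Original equilibrium: 63 - 6p = 2p - 9 gives 72 = 8p, so p = 9 and q = 9.
After the shift, demand is qd = 74 - 6p and supply is qs = 2p - 15.
Equate the new curves: 74 - 6p = 2p - 15, giving 89 = 8p, p = 11.125, q = 7.25.
Expenditure moves from 9×9 = 81 to 11.125×7.25 = 80.65625; change = -0.34375.

-0.34375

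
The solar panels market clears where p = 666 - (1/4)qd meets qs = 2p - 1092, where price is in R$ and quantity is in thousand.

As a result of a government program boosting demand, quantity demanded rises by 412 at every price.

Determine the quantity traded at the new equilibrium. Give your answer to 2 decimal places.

Initially, 2664 - 4p = 2p - 1092, so 3756 = 6p and p = 626, q = 160.
After the shift, demand is qd = 3076 - 4p and supply is qs = 2p - 1092.
Equate the new curves: 3076 - 4p = 2p - 1092, giving 4168 = 6p, p = 2084/3 ≈ 694.6667, q = 892/3 ≈ 297.3333.

297.33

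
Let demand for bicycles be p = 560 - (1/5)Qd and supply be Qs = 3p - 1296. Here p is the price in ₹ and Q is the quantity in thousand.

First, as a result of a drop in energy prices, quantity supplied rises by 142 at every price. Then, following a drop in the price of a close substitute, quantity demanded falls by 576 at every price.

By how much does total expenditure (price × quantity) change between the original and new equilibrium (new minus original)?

-75271.3125

Initially, 2800 - 5p = 3p - 1296, so 4096 = 8p and p = 512, Q = 240.
The new curves are Qd = 2224 - 5p (demand) and Qs = 3p - 1154 (supply).
New equilibrium: 2224 - 5p = 3p - 1154 ⇒ 3378 = 8p ⇒ p = 422.25, Q = 112.75.
Expenditure moves from 512×240 = 122880 to 422.25×112.75 = 47608.6875; change = -75271.3125.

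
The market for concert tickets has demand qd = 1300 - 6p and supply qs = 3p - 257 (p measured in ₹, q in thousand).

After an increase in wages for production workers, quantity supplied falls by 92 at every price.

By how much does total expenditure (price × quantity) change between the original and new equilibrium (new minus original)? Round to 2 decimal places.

-8559.41

Solve the original market: 1300 - 6p = 3p - 257, hence p = 173 and q = 262.
With the change applied: demand qd = 1300 - 6p, supply qs = 3p - 349.
Equate the new curves: 1300 - 6p = 3p - 349, giving 1649 = 9p, p = 1649/9 ≈ 183.2222, q = 602/3 ≈ 200.6667.
Expenditure moves from 173×262 = 45326 to 183.2222×200.6667 = 36766.5926; change = -8559.41.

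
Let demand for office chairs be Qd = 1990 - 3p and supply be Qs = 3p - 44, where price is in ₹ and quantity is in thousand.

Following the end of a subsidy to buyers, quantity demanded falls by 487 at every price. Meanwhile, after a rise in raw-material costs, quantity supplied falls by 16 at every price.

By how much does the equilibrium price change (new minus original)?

-78.5

Before the shock: 1990 - 3p = 3p - 44 ⇒ 2034 = 6p ⇒ p = 339, Q = 973.
The shock moves the curves to Qd = 1503 - 3p and Qs = 3p - 60.
New equilibrium: 1503 - 3p = 3p - 60 ⇒ 1563 = 6p ⇒ p = 260.5, Q = 721.5.
Δp = 260.5 − 339 = -78.5.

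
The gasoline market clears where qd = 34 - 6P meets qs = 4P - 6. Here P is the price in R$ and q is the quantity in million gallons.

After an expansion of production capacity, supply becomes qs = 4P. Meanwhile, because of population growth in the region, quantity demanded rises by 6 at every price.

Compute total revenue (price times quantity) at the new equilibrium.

Before the shock: 34 - 6P = 4P - 6 ⇒ 40 = 10P ⇒ P = 4, q = 10.
The new curves are qd = 40 - 6P (demand) and qs = 4P (supply).
New equilibrium: 40 - 6P = 4P ⇒ 40 = 10P ⇒ P = 4, q = 16.
New expenditure = 4 × 16 = 64.

64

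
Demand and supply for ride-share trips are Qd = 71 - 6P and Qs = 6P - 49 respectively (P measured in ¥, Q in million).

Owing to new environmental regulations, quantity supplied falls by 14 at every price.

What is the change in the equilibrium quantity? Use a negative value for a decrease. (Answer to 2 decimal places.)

Before the shock: 71 - 6P = 6P - 49 ⇒ 120 = 12P ⇒ P = 10, Q = 11.
After the shift, demand is Qd = 71 - 6P and supply is Qs = 6P - 63.
New equilibrium: 71 - 6P = 6P - 63 ⇒ 134 = 12P ⇒ P = 67/6 ≈ 11.1667, Q = 4.
ΔQ = 4 − 11 = -7.00.

-7.00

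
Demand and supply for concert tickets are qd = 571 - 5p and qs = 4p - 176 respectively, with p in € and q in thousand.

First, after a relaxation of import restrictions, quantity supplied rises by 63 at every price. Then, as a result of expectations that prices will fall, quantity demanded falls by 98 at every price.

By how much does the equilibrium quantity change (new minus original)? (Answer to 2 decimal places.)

Original equilibrium: 571 - 5p = 4p - 176 gives 747 = 9p, so p = 83 and q = 156.
With the change applied: demand qd = 473 - 5p, supply qs = 4p - 113.
New equilibrium: 473 - 5p = 4p - 113 ⇒ 586 = 9p ⇒ p = 586/9 ≈ 65.1111, q = 1327/9 ≈ 147.4444.
Δq = 147.4444 − 156 = -8.56.

-8.56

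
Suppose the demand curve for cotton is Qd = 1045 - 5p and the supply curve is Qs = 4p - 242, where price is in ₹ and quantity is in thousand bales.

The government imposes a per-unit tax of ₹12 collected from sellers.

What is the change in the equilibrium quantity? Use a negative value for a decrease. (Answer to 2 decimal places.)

Solve the original market: 1045 - 5p = 4p - 242, hence p = 143 and Q = 330.
Since sellers keep the price net of the tax, the effective supply curve becomes Qs = 4p - 290.
Clearing the new market: 1045 - 5p = 4p - 290, so p = 445/3 ≈ 148.3333 and Q = 910/3 ≈ 303.3333.
ΔQ = 303.3333 − 330 = -26.67.

-26.67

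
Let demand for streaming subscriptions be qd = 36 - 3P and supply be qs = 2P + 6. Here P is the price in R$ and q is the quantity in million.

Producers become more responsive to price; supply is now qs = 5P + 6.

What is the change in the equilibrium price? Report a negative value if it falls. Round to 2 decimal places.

Initially, 36 - 3P = 2P + 6, so 30 = 5P and P = 6, q = 18.
The new curves are qd = 36 - 3P (demand) and qs = 5P + 6 (supply).
New equilibrium: 36 - 3P = 5P + 6 ⇒ 30 = 8P ⇒ P = 3.75, q = 24.75.
ΔP = 3.75 − 6 = -2.25.

-2.25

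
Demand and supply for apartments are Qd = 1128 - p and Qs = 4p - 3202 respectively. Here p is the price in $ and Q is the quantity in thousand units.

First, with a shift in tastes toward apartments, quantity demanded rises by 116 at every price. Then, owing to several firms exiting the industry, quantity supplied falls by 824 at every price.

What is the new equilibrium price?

Solve the original market: 1128 - p = 4p - 3202, hence p = 866 and Q = 262.
The new curves are Qd = 1244 - p (demand) and Qs = 4p - 4026 (supply).
Clearing the new market: 1244 - p = 4p - 4026, so p = 1054 and Q = 190.

1054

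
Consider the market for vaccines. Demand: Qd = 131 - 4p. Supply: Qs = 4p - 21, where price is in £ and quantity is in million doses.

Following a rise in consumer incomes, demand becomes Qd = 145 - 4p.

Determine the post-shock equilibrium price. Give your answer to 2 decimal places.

Before the shock: 131 - 4p = 4p - 21 ⇒ 152 = 8p ⇒ p = 19, Q = 55.
After the shift, demand is Qd = 145 - 4p and supply is Qs = 4p - 21.
Setting them equal: 145 - 4p = 4p - 21 → 166 = 8p, so p = 20.75 and Q = 62.

20.75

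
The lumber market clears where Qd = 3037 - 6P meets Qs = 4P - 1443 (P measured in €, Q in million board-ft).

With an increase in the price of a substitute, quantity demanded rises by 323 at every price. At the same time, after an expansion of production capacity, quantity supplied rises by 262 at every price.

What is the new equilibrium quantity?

635.4

Before the shock: 3037 - 6P = 4P - 1443 ⇒ 4480 = 10P ⇒ P = 448, Q = 349.
The shock moves the curves to Qd = 3360 - 6P and Qs = 4P - 1181.
New equilibrium: 3360 - 6P = 4P - 1181 ⇒ 4541 = 10P ⇒ P = 454.1, Q = 635.4.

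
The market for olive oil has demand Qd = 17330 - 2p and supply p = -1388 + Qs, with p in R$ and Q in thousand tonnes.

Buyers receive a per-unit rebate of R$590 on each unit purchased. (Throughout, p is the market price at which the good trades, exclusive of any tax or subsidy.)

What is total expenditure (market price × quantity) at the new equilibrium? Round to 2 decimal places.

40495432.44

Initially, 17330 - 2p = p + 1388, so 15942 = 3p and p = 5314, Q = 6702.
Since buyers' out-of-pocket price is the market price minus the rebate, the effective demand curve becomes Qd = 18510 - 2p.
New equilibrium: 18510 - 2p = p + 1388 ⇒ 17122 = 3p ⇒ p = 17122/3 ≈ 5707.3333, Q = 21286/3 ≈ 7095.3333.
New expenditure = 5707.3333 × 7095.3333 = 40495432.44.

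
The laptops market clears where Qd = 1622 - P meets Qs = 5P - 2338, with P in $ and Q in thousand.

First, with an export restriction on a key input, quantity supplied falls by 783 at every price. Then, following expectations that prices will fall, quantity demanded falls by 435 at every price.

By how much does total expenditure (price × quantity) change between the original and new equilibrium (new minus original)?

Before the shock: 1622 - P = 5P - 2338 ⇒ 3960 = 6P ⇒ P = 660, Q = 962.
The new curves are Qd = 1187 - P (demand) and Qs = 5P - 3121 (supply).
Clearing the new market: 1187 - P = 5P - 3121, so P = 718 and Q = 469.
Expenditure moves from 660×962 = 634920 to 718×469 = 336742; change = -298178.

-298178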